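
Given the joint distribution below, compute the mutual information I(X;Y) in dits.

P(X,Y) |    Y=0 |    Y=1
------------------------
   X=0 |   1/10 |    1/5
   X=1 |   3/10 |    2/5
0.0017 dits

Mutual information: I(X;Y) = H(X) + H(Y) - H(X,Y)

Marginals:
P(X) = (3/10, 7/10), H(X) = 0.2653 dits
P(Y) = (2/5, 3/5), H(Y) = 0.2923 dits

Joint entropy: H(X,Y) = 0.5558 dits

I(X;Y) = 0.2653 + 0.2923 - 0.5558 = 0.0017 dits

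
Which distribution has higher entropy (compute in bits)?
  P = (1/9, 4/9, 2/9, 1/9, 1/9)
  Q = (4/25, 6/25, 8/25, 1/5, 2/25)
Q

Computing entropies in bits:
H(P) = 2.0588
H(Q) = 2.1991

Distribution Q has higher entropy.

Intuition: The distribution closer to uniform (more spread out) has higher entropy.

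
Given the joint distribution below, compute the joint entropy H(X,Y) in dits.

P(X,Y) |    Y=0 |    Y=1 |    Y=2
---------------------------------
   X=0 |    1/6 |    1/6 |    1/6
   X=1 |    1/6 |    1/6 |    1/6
0.7782 dits

Joint entropy is H(X,Y) = -Σ_{x,y} p(x,y) log p(x,y).

Summing over all non-zero entries:
H(X,Y) = -[1/6·log_10(1/6) + 1/6·log_10(1/6) + 1/6·log_10(1/6) + 1/6·log_10(1/6) + 1/6·log_10(1/6) + 1/6·log_10(1/6)]
H(X,Y) = 0.7782 dits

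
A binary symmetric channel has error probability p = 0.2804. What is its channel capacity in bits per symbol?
0.1440 bits

For a binary symmetric channel (BSC) with error probability p:
Capacity C = 1 - H(p) bits per symbol

where H(p) = -p log₂(p) - (1-p) log₂(1-p) is the binary entropy function.

H(0.2804) = 0.8560 bits
C = 1 - 0.8560 = 0.1440 bits per symbol

This means we can reliably transmit up to 0.1440 bits of information per channel use.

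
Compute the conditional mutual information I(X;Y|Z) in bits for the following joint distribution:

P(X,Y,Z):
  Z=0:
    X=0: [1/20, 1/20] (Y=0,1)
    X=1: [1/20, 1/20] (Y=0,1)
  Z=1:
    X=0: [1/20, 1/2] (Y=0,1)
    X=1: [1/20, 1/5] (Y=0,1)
0.0126 bits

Conditional mutual information: I(X;Y|Z) = H(X|Z) + H(Y|Z) - H(X,Y|Z)

H(Z) = 0.7219
H(X,Z) = 1.6388 → H(X|Z) = 0.9168
H(Y,Z) = 1.3568 → H(Y|Z) = 0.6349
H(X,Y,Z) = 2.2610 → H(X,Y|Z) = 1.5390

I(X;Y|Z) = 0.9168 + 0.6349 - 1.5390 = 0.0126 bits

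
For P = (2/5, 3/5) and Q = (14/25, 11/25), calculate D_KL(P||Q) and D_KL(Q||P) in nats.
D_KL(P||Q) = 0.0515, D_KL(Q||P) = 0.0520

KL divergence is not symmetric: D_KL(P||Q) ≠ D_KL(Q||P) in general.

D_KL(P||Q) = 0.0515 nats
D_KL(Q||P) = 0.0520 nats

No, they are not equal!

This asymmetry is why KL divergence is not a true distance metric.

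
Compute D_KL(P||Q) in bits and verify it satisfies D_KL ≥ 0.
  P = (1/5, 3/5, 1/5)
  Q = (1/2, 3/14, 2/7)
0.5240 bits

KL divergence satisfies the Gibbs inequality: D_KL(P||Q) ≥ 0 for all distributions P, Q.

D_KL(P||Q) = Σ p(x) log(p(x)/q(x))
Term by term:
  x=0: 1/5 × log_2[(1/5)/(1/2)] = -0.2644
  x=1: 3/5 × log_2[(3/5)/(3/14)] = 0.8913
  x=2: 1/5 × log_2[(1/5)/(2/7)] = -0.1029
D_KL(P||Q) = 0.5240 bits

D_KL(P||Q) = 0.5240 ≥ 0 ✓

This non-negativity is a fundamental property: relative entropy cannot be negative because it measures how different Q is from P.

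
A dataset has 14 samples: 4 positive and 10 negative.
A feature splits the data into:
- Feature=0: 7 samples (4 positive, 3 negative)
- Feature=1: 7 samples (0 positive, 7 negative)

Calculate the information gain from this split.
0.3705 bits

Information Gain = H(Y) - H(Y|Feature)

Before split:
P(positive) = 4/14 = 0.2857
H(Y) = 0.8631 bits

After split:
Feature=0: H = 0.9852 bits (weight = 7/14)
Feature=1: H = 0.0000 bits (weight = 7/14)
H(Y|Feature) = (7/14)×0.9852 + (7/14)×0.0000 = 0.4926 bits

Information Gain = 0.8631 - 0.4926 = 0.3705 bits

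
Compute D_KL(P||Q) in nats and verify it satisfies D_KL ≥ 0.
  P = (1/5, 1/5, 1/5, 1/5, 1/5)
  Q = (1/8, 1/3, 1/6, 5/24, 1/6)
0.0566 nats

KL divergence satisfies the Gibbs inequality: D_KL(P||Q) ≥ 0 for all distributions P, Q.

D_KL(P||Q) = Σ p(x) log(p(x)/q(x))
Term by term:
  x=0: 1/5 × log_e[(1/5)/(1/8)] = 0.0940
  x=1: 1/5 × log_e[(1/5)/(1/3)] = -0.1022
  x=2: 1/5 × log_e[(1/5)/(1/6)] = 0.0365
  x=3: 1/5 × log_e[(1/5)/(5/24)] = -0.0082
  x=4: 1/5 × log_e[(1/5)/(1/6)] = 0.0365
D_KL(P||Q) = 0.0566 nats

D_KL(P||Q) = 0.0566 ≥ 0 ✓

This non-negativity is a fundamental property: relative entropy cannot be negative because it measures how different Q is from P.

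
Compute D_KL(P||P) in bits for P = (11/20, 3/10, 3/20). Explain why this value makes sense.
0.0000 bits

KL divergence satisfies the Gibbs inequality: D_KL(P||Q) ≥ 0 for all distributions P, Q.

D_KL(P||Q) = Σ p(x) log(p(x)/q(x))
Each term is p(x) × log_2(p(x)/p(x)) = p(x) × log_2(1) = 0, so the sum is 0.
D_KL(P||Q) = 0.0000 bits

When P = Q, the KL divergence is exactly 0, as there is no 'divergence' between identical distributions.

This non-negativity is a fundamental property: relative entropy cannot be negative because it measures how different Q is from P.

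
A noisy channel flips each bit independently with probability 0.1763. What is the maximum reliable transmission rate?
0.3281 bits

For a binary symmetric channel (BSC) with error probability p:
Capacity C = 1 - H(p) bits per symbol

where H(p) = -p log₂(p) - (1-p) log₂(1-p) is the binary entropy function.

H(0.1763) = 0.6719 bits
C = 1 - 0.6719 = 0.3281 bits per symbol

This means we can reliably transmit up to 0.3281 bits of information per channel use.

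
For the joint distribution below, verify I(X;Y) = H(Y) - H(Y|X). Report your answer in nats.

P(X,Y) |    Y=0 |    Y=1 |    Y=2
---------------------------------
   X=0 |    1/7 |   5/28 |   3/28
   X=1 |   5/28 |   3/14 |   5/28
I(X;Y) = 0.0024 nats

Mutual information has multiple equivalent forms:
- I(X;Y) = H(X) - H(X|Y)
- I(X;Y) = H(Y) - H(Y|X)
- I(X;Y) = H(X) + H(Y) - H(X,Y)

Computing all quantities:
H(X) = 0.6829, H(Y) = 1.0898, H(X,Y) = 1.7703
H(X|Y) = 0.6805, H(Y|X) = 1.0874

Verification:
H(X) - H(X|Y) = 0.6829 - 0.6805 = 0.0024
H(Y) - H(Y|X) = 1.0898 - 1.0874 = 0.0024
H(X) + H(Y) - H(X,Y) = 0.6829 + 1.0898 - 1.7703 = 0.0024

All forms give I(X;Y) = 0.0024 nats. ✓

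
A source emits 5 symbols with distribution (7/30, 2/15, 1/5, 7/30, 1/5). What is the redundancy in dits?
0.0078 dits

Redundancy measures how far a source is from maximum entropy:
R = H_max - H(X)

Maximum entropy for 5 symbols: H_max = log_10(5) = 0.6990 dits
Actual entropy: H(X) = 0.6912 dits
Redundancy: R = 0.6990 - 0.6912 = 0.0078 dits

This redundancy represents potential for compression: the source could be compressed by 0.0078 dits per symbol.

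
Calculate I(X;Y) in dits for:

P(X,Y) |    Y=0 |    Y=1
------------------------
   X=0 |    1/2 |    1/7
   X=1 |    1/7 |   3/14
0.0308 dits

Mutual information: I(X;Y) = H(X) + H(Y) - H(X,Y)

Marginals:
P(X) = (9/14, 5/14), H(X) = 0.2831 dits
P(Y) = (9/14, 5/14), H(Y) = 0.2831 dits

Joint entropy: H(X,Y) = 0.5353 dits

I(X;Y) = 0.2831 + 0.2831 - 0.5353 = 0.0308 dits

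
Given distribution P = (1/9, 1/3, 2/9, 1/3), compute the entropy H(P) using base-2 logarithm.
1.8911 bits

Shannon entropy is H(X) = -Σ p(x) log p(x).

For P = (1/9, 1/3, 2/9, 1/3):
H = -1/9 × log_2(1/9) -1/3 × log_2(1/3) -2/9 × log_2(2/9) -1/3 × log_2(1/3)
H = 1.8911 bits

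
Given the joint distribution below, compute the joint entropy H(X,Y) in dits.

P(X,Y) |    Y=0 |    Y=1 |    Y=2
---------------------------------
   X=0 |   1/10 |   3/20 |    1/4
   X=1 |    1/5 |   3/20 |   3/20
0.7611 dits

Joint entropy is H(X,Y) = -Σ_{x,y} p(x,y) log p(x,y).

Summing over all non-zero entries:
H(X,Y) = -[1/10·log_10(1/10) + 3/20·log_10(3/20) + 1/4·log_10(1/4) + 1/5·log_10(1/5) + 3/20·log_10(3/20) + 3/20·log_10(3/20)]
H(X,Y) = 0.7611 dits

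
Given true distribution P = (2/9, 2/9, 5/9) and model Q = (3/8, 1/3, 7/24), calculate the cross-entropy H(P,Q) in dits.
0.4980 dits

Cross-entropy: H(P,Q) = -Σ p(x) log q(x)

Alternatively: H(P,Q) = H(P) + D_KL(P||Q)
H(P) = 0.4321 dits
D_KL(P||Q) = 0.0658 dits

H(P,Q) = 0.4321 + 0.0658 = 0.4980 dits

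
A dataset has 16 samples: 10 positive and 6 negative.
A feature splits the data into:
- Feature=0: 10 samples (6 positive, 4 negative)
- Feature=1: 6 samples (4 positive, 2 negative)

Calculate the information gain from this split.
0.0032 bits

Information Gain = H(Y) - H(Y|Feature)

Before split:
P(positive) = 10/16 = 0.6250
H(Y) = 0.9544 bits

After split:
Feature=0: H = 0.9710 bits (weight = 10/16)
Feature=1: H = 0.9183 bits (weight = 6/16)
H(Y|Feature) = (10/16)×0.9710 + (6/16)×0.9183 = 0.9512 bits

Information Gain = 0.9544 - 0.9512 = 0.0032 bits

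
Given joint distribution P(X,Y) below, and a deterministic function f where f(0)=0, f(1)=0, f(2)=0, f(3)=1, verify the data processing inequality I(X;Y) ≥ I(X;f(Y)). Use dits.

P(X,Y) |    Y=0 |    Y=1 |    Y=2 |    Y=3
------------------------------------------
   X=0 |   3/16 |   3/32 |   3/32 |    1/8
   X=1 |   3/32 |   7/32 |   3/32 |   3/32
I(X;Y) = 0.0191, I(X;f(Y)) = 0.0012, inequality holds: 0.0191 ≥ 0.0012

Data Processing Inequality: For any Markov chain X → Y → Z, we have I(X;Y) ≥ I(X;Z).

Here Z = f(Y) is a deterministic function of Y, forming X → Y → Z.

Original I(X;Y) = 0.0191 dits

After applying f:
P(X,Z) where Z=f(Y):
- P(X,Z=0) = P(X,Y=0) + P(X,Y=1) + P(X,Y=2)
- P(X,Z=1) = P(X,Y=3)

I(X;Z) = I(X;f(Y)) = 0.0012 dits

Verification: 0.0191 ≥ 0.0012 ✓

Information cannot be created by processing; the function f can only lose information about X.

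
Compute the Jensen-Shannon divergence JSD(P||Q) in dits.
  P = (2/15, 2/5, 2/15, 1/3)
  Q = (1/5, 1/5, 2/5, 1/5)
0.0276 dits

Jensen-Shannon divergence is:
JSD(P||Q) = 0.5 × D_KL(P||M) + 0.5 × D_KL(Q||M)
where M = 0.5 × (P + Q) is the mixture distribution.

M = 0.5 × (2/15, 2/5, 2/15, 1/3) + 0.5 × (1/5, 1/5, 2/5, 1/5) = (1/6, 3/10, 4/15, 4/15)

D_KL(P||M) = 0.0292 dits
D_KL(Q||M) = 0.0261 dits

JSD(P||Q) = 0.5 × 0.0292 + 0.5 × 0.0261 = 0.0276 dits

Unlike KL divergence, JSD is symmetric and bounded: 0 ≤ JSD ≤ log(2).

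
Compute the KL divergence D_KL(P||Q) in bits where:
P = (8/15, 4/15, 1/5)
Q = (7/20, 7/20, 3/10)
0.1025 bits

KL divergence: D_KL(P||Q) = Σ p(x) log(p(x)/q(x))

Computing term by term:
  x=0: 8/15 × log_2[(8/15)/(7/20)] = 8/15 × 0.6077 = 0.3241
  x=1: 4/15 × log_2[(4/15)/(7/20)] = 4/15 × -0.3923 = -0.1046
  x=2: 1/5 × log_2[(1/5)/(3/10)] = 1/5 × -0.5850 = -0.1170

D_KL(P||Q) = 0.1025 bits

Note: KL divergence is always non-negative and equals 0 iff P = Q.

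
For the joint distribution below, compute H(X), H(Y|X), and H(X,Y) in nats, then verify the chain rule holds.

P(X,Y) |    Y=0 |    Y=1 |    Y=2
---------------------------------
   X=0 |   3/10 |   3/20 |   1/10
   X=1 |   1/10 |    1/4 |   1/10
H(X,Y) = 1.6831, H(X) = 0.6881, H(Y|X) = 0.9950 (all in nats)

Chain rule: H(X,Y) = H(X) + H(Y|X)

Left side — joint entropy directly:
H(X,Y) = -Σ p(x,y) log p(x,y) = 1.6831 nats

Right side — compute H(Y|X) from the conditional distributions:
P(X) = (11/20, 9/20), so H(X) = 0.6881 nats
H(Y|X) = Σ_x P(X=x) · H(Y|X=x):
  P(Y|X=0) = (6/11, 3/11, 2/11), H(Y|X=0) = 0.9949, weight P(X=0) = 11/20
  P(Y|X=1) = (2/9, 5/9, 2/9), H(Y|X=1) = 0.9950, weight P(X=1) = 9/20
H(Y|X) = 0.9950 nats

H(X) + H(Y|X) = 0.6881 + 0.9950 = 1.6831 nats

Both sides equal 1.6831 nats. ✓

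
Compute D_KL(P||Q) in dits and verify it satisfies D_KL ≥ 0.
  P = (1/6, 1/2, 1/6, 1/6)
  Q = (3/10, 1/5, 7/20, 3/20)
0.1103 dits

KL divergence satisfies the Gibbs inequality: D_KL(P||Q) ≥ 0 for all distributions P, Q.

D_KL(P||Q) = Σ p(x) log(p(x)/q(x))
Term by term:
  x=0: 1/6 × log_10[(1/6)/(3/10)] = -0.0425
  x=1: 1/2 × log_10[(1/2)/(1/5)] = 0.1990
  x=2: 1/6 × log_10[(1/6)/(7/20)] = -0.0537
  x=3: 1/6 × log_10[(1/6)/(3/20)] = 0.0076
D_KL(P||Q) = 0.1103 dits

D_KL(P||Q) = 0.1103 ≥ 0 ✓

This non-negativity is a fundamental property: relative entropy cannot be negative because it measures how different Q is from P.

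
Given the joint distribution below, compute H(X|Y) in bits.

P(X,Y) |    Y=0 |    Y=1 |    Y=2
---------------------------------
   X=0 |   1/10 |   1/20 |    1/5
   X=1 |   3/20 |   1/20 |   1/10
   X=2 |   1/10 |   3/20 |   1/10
1.4876 bits

Using the chain rule: H(X|Y) = H(X,Y) - H(Y)

First, compute H(X,Y) = 3.0464 bits

Marginal P(Y) = (7/20, 1/4, 2/5)
H(Y) = 1.5589 bits

H(X|Y) = H(X,Y) - H(Y) = 3.0464 - 1.5589 = 1.4876 bits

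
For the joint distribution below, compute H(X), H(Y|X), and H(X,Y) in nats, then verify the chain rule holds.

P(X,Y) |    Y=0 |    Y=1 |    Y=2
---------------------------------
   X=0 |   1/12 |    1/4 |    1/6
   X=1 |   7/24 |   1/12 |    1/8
H(X,Y) = 1.6787, H(X) = 0.6931, H(Y|X) = 0.9855 (all in nats)

Chain rule: H(X,Y) = H(X) + H(Y|X)

Left side — joint entropy directly:
H(X,Y) = -Σ p(x,y) log p(x,y) = 1.6787 nats

Right side — compute H(Y|X) from the conditional distributions:
P(X) = (1/2, 1/2), so H(X) = 0.6931 nats
H(Y|X) = Σ_x P(X=x) · H(Y|X=x):
  P(Y|X=0) = (1/6, 1/2, 1/3), H(Y|X=0) = 1.0114, weight P(X=0) = 1/2
  P(Y|X=1) = (7/12, 1/6, 1/4), H(Y|X=1) = 0.9596, weight P(X=1) = 1/2
H(Y|X) = 0.9855 nats

H(X) + H(Y|X) = 0.6931 + 0.9855 = 1.6787 nats

Both sides equal 1.6787 nats. ✓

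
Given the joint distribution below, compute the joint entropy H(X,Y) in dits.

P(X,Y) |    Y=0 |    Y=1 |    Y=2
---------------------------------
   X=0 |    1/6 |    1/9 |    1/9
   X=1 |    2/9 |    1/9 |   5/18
0.7475 dits

Joint entropy is H(X,Y) = -Σ_{x,y} p(x,y) log p(x,y).

Summing over all non-zero entries:
H(X,Y) = -[1/6·log_10(1/6) + 1/9·log_10(1/9) + 1/9·log_10(1/9) + 2/9·log_10(2/9) + 1/9·log_10(1/9) + 5/18·log_10(5/18)]
H(X,Y) = 0.7475 dits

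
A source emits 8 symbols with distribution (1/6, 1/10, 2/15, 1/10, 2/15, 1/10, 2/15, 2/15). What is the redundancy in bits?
0.0223 bits

Redundancy measures how far a source is from maximum entropy:
R = H_max - H(X)

Maximum entropy for 8 symbols: H_max = log_2(8) = 3.0000 bits
Actual entropy: H(X) = 2.9777 bits
Redundancy: R = 3.0000 - 2.9777 = 0.0223 bits

This redundancy represents potential for compression: the source could be compressed by 0.0223 bits per symbol.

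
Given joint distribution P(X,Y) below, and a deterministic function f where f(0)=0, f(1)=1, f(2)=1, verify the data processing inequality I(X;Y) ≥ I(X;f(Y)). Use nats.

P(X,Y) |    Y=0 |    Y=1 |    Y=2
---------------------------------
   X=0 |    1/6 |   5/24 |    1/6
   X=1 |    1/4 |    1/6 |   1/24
I(X;Y) = 0.0474, I(X;f(Y)) = 0.0291, inequality holds: 0.0474 ≥ 0.0291

Data Processing Inequality: For any Markov chain X → Y → Z, we have I(X;Y) ≥ I(X;Z).

Here Z = f(Y) is a deterministic function of Y, forming X → Y → Z.

Original I(X;Y) = 0.0474 nats

After applying f:
P(X,Z) where Z=f(Y):
- P(X,Z=0) = P(X,Y=0)
- P(X,Z=1) = P(X,Y=1) + P(X,Y=2)

I(X;Z) = I(X;f(Y)) = 0.0291 nats

Verification: 0.0474 ≥ 0.0291 ✓

Information cannot be created by processing; the function f can only lose information about X.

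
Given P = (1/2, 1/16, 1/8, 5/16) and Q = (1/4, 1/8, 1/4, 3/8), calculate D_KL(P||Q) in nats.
0.1596 nats

KL divergence: D_KL(P||Q) = Σ p(x) log(p(x)/q(x))

Computing term by term:
  x=0: 1/2 × log_e[(1/2)/(1/4)] = 1/2 × 0.6931 = 0.3466
  x=1: 1/16 × log_e[(1/16)/(1/8)] = 1/16 × -0.6931 = -0.0433
  x=2: 1/8 × log_e[(1/8)/(1/4)] = 1/8 × -0.6931 = -0.0866
  x=3: 5/16 × log_e[(5/16)/(3/8)] = 5/16 × -0.1823 = -0.0570

D_KL(P||Q) = 0.1596 nats

Note: KL divergence is always non-negative and equals 0 iff P = Q.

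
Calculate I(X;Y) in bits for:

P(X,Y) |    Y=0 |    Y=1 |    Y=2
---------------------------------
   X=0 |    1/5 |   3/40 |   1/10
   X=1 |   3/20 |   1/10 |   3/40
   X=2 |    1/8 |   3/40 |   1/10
0.0137 bits

Mutual information: I(X;Y) = H(X) + H(Y) - H(X,Y)

Marginals:
P(X) = (3/8, 13/40, 3/10), H(X) = 1.5787 bits
P(Y) = (19/40, 1/4, 11/40), H(Y) = 1.5223 bits

Joint entropy: H(X,Y) = 3.0873 bits

I(X;Y) = 1.5787 + 1.5223 - 3.0873 = 0.0137 bits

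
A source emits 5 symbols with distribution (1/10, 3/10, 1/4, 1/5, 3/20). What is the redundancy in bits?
0.0937 bits

Redundancy measures how far a source is from maximum entropy:
R = H_max - H(X)

Maximum entropy for 5 symbols: H_max = log_2(5) = 2.3219 bits
Actual entropy: H(X) = 2.2282 bits
Redundancy: R = 2.3219 - 2.2282 = 0.0937 bits

This redundancy represents potential for compression: the source could be compressed by 0.0937 bits per symbol.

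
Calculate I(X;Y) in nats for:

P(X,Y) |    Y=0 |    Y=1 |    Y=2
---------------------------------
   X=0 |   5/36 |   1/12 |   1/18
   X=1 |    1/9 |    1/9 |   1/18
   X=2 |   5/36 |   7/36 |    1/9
0.0134 nats

Mutual information: I(X;Y) = H(X) + H(Y) - H(X,Y)

Marginals:
P(X) = (5/18, 5/18, 4/9), H(X) = 1.0720 nats
P(Y) = (7/18, 7/18, 2/9), H(Y) = 1.0688 nats

Joint entropy: H(X,Y) = 2.1274 nats

I(X;Y) = 1.0720 + 1.0688 - 2.1274 = 0.0134 nats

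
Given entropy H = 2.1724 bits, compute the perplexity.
4.5077

Perplexity is 2^H (or exp(H) for natural log).

H = 2.1724 bits
Perplexity = 2^2.1724 = 4.5077

Interpretation: The model's uncertainty is equivalent to choosing uniformly among 4.5 options.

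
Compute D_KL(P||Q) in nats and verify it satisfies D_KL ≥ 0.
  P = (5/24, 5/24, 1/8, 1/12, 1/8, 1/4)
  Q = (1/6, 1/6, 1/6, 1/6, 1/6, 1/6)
0.0647 nats

KL divergence satisfies the Gibbs inequality: D_KL(P||Q) ≥ 0 for all distributions P, Q.

D_KL(P||Q) = Σ p(x) log(p(x)/q(x))
Term by term:
  x=0: 5/24 × log_e[(5/24)/(1/6)] = 0.0465
  x=1: 5/24 × log_e[(5/24)/(1/6)] = 0.0465
  x=2: 1/8 × log_e[(1/8)/(1/6)] = -0.0360
  x=3: 1/12 × log_e[(1/12)/(1/6)] = -0.0578
  x=4: 1/8 × log_e[(1/8)/(1/6)] = -0.0360
  x=5: 1/4 × log_e[(1/4)/(1/6)] = 0.1014
D_KL(P||Q) = 0.0647 nats

D_KL(P||Q) = 0.0647 ≥ 0 ✓

This non-negativity is a fundamental property: relative entropy cannot be negative because it measures how different Q is from P.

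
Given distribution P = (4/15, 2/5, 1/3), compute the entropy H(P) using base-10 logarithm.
0.4713 dits

Shannon entropy is H(X) = -Σ p(x) log p(x).

For P = (4/15, 2/5, 1/3):
H = -4/15 × log_10(4/15) -2/5 × log_10(2/5) -1/3 × log_10(1/3)
H = 0.4713 dits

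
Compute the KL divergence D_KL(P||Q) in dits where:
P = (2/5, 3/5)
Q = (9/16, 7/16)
0.0231 dits

KL divergence: D_KL(P||Q) = Σ p(x) log(p(x)/q(x))

Computing term by term:
  x=0: 2/5 × log_10[(2/5)/(9/16)] = 2/5 × -0.1481 = -0.0592
  x=1: 3/5 × log_10[(3/5)/(7/16)] = 3/5 × 0.1372 = 0.0823

D_KL(P||Q) = 0.0231 dits

Note: KL divergence is always non-negative and equals 0 iff P = Q.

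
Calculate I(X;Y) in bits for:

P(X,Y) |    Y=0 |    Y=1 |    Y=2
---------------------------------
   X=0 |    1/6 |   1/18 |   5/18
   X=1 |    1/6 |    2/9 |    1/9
0.1305 bits

Mutual information: I(X;Y) = H(X) + H(Y) - H(X,Y)

Marginals:
P(X) = (1/2, 1/2), H(X) = 1.0000 bits
P(Y) = (1/3, 5/18, 7/18), H(Y) = 1.5715 bits

Joint entropy: H(X,Y) = 2.4411 bits

I(X;Y) = 1.0000 + 1.5715 - 2.4411 = 0.1305 bits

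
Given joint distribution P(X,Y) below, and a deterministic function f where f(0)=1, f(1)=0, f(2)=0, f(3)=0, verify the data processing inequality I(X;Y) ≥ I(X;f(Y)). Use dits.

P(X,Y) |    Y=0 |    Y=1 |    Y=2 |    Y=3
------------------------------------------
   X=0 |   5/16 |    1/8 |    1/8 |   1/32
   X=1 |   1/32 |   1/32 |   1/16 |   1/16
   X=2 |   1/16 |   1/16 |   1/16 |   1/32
I(X;Y) = 0.0338, I(X;f(Y)) = 0.0214, inequality holds: 0.0338 ≥ 0.0214

Data Processing Inequality: For any Markov chain X → Y → Z, we have I(X;Y) ≥ I(X;Z).

Here Z = f(Y) is a deterministic function of Y, forming X → Y → Z.

Original I(X;Y) = 0.0338 dits

After applying f:
P(X,Z) where Z=f(Y):
- P(X,Z=0) = P(X,Y=1) + P(X,Y=2) + P(X,Y=3)
- P(X,Z=1) = P(X,Y=0)

I(X;Z) = I(X;f(Y)) = 0.0214 dits

Verification: 0.0338 ≥ 0.0214 ✓

Information cannot be created by processing; the function f can only lose information about X.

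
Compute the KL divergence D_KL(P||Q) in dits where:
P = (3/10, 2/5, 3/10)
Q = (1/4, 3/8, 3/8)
0.0059 dits

KL divergence: D_KL(P||Q) = Σ p(x) log(p(x)/q(x))

Computing term by term:
  x=0: 3/10 × log_10[(3/10)/(1/4)] = 3/10 × 0.0792 = 0.0238
  x=1: 2/5 × log_10[(2/5)/(3/8)] = 2/5 × 0.0280 = 0.0112
  x=2: 3/10 × log_10[(3/10)/(3/8)] = 3/10 × -0.0969 = -0.0291

D_KL(P||Q) = 0.0059 dits

Note: KL divergence is always non-negative and equals 0 iff P = Q.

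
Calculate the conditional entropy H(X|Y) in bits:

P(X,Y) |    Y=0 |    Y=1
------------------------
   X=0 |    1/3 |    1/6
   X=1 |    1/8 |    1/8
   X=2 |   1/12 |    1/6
1.4437 bits

Using the chain rule: H(X|Y) = H(X,Y) - H(Y)

First, compute H(X,Y) = 2.4387 bits

Marginal P(Y) = (13/24, 11/24)
H(Y) = 0.9950 bits

H(X|Y) = H(X,Y) - H(Y) = 2.4387 - 0.9950 = 1.4437 bits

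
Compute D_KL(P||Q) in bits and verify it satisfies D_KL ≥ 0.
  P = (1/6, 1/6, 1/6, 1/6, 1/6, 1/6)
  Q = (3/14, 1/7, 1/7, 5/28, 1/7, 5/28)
0.0176 bits

KL divergence satisfies the Gibbs inequality: D_KL(P||Q) ≥ 0 for all distributions P, Q.

D_KL(P||Q) = Σ p(x) log(p(x)/q(x))
Term by term:
  x=0: 1/6 × log_2[(1/6)/(3/14)] = -0.0604
  x=1: 1/6 × log_2[(1/6)/(1/7)] = 0.0371
  x=2: 1/6 × log_2[(1/6)/(1/7)] = 0.0371
  x=3: 1/6 × log_2[(1/6)/(5/28)] = -0.0166
  x=4: 1/6 × log_2[(1/6)/(1/7)] = 0.0371
  x=5: 1/6 × log_2[(1/6)/(5/28)] = -0.0166
D_KL(P||Q) = 0.0176 bits

D_KL(P||Q) = 0.0176 ≥ 0 ✓

This non-negativity is a fundamental property: relative entropy cannot be negative because it measures how different Q is from P.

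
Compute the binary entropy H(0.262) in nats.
0.5751 nats

The binary entropy function is:
H(p) = -p log(p) - (1-p) log(1-p)

H(0.262) = -0.262 × log_e(0.262) - 0.738 × log_e(0.738)
H(0.262) = 0.5751 nats

Note: Binary entropy is maximized at p=0.5 (H=1 bit) and minimized at p=0 or p=1 (H=0).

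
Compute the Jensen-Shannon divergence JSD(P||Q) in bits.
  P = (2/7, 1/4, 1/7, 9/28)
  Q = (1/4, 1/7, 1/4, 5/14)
0.0229 bits

Jensen-Shannon divergence is:
JSD(P||Q) = 0.5 × D_KL(P||M) + 0.5 × D_KL(Q||M)
where M = 0.5 × (P + Q) is the mixture distribution.

M = 0.5 × (2/7, 1/4, 1/7, 9/28) + 0.5 × (1/4, 1/7, 1/4, 5/14) = (0.267857, 0.196429, 0.196429, 0.339286)

D_KL(P||M) = 0.0229 bits
D_KL(Q||M) = 0.0229 bits

JSD(P||Q) = 0.5 × 0.0229 + 0.5 × 0.0229 = 0.0229 bits

Unlike KL divergence, JSD is symmetric and bounded: 0 ≤ JSD ≤ log(2).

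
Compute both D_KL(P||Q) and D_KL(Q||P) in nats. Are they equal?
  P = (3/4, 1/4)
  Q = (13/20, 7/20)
D_KL(P||Q) = 0.0232, D_KL(Q||P) = 0.0247

KL divergence is not symmetric: D_KL(P||Q) ≠ D_KL(Q||P) in general.

D_KL(P||Q) = 0.0232 nats
D_KL(Q||P) = 0.0247 nats

No, they are not equal!

This asymmetry is why KL divergence is not a true distance metric.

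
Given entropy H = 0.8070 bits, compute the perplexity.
1.7496

Perplexity is 2^H (or exp(H) for natural log).

H = 0.8070 bits
Perplexity = 2^0.8070 = 1.7496

Interpretation: The model's uncertainty is equivalent to choosing uniformly among 1.7 options.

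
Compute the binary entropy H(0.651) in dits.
0.2809 dits

The binary entropy function is:
H(p) = -p log(p) - (1-p) log(1-p)

H(0.651) = -0.651 × log_10(0.651) - 0.349 × log_10(0.349)
H(0.651) = 0.2809 dits

Note: Binary entropy is maximized at p=0.5 (H=1 bit) and minimized at p=0 or p=1 (H=0).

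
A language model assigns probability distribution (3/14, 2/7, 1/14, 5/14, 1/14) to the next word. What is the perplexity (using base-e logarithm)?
4.1902

Perplexity is e^H (or exp(H) for natural log).

First, H = -Σ p log p = 1.4328 nats
Perplexity = e^1.4328 = 4.1902

Interpretation: The model's uncertainty is equivalent to choosing uniformly among 4.2 options.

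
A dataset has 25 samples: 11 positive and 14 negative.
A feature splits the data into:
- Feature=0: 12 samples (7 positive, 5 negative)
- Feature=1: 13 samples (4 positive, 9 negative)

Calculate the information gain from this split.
0.0562 bits

Information Gain = H(Y) - H(Y|Feature)

Before split:
P(positive) = 11/25 = 0.4400
H(Y) = 0.9896 bits

After split:
Feature=0: H = 0.9799 bits (weight = 12/25)
Feature=1: H = 0.8905 bits (weight = 13/25)
H(Y|Feature) = (12/25)×0.9799 + (13/25)×0.8905 = 0.9334 bits

Information Gain = 0.9896 - 0.9334 = 0.0562 bits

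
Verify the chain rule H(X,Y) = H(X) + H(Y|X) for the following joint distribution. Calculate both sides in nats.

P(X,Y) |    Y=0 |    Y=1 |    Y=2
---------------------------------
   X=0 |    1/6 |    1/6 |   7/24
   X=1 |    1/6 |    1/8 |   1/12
H(X,Y) = 1.7223, H(X) = 0.6616, H(Y|X) = 1.0607 (all in nats)

Chain rule: H(X,Y) = H(X) + H(Y|X)

Left side — joint entropy directly:
H(X,Y) = -Σ p(x,y) log p(x,y) = 1.7223 nats

Right side — compute H(Y|X) from the conditional distributions:
P(X) = (5/8, 3/8), so H(X) = 0.6616 nats
H(Y|X) = Σ_x P(X=x) · H(Y|X=x):
  P(Y|X=0) = (4/15, 4/15, 7/15), H(Y|X=0) = 1.0606, weight P(X=0) = 5/8
  P(Y|X=1) = (4/9, 1/3, 2/9), H(Y|X=1) = 1.0609, weight P(X=1) = 3/8
H(Y|X) = 1.0607 nats

H(X) + H(Y|X) = 0.6616 + 1.0607 = 1.7223 nats

Both sides equal 1.7223 nats. ✓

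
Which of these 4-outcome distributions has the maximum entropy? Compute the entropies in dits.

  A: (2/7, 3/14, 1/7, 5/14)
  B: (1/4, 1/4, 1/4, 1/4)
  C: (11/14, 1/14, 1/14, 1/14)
B

For a discrete distribution over n outcomes, entropy is maximized by the uniform distribution.

Computing entropies:
H(A) = 0.5792 dits
H(B) = 0.6021 dits
H(C) = 0.3279 dits

The uniform distribution (where all probabilities equal 1/4) achieves the maximum entropy of log_10(4) = 0.6021 dits.

Distribution B has the highest entropy.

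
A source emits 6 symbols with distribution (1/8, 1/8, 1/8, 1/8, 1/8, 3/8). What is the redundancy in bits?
0.1793 bits

Redundancy measures how far a source is from maximum entropy:
R = H_max - H(X)

Maximum entropy for 6 symbols: H_max = log_2(6) = 2.5850 bits
Actual entropy: H(X) = 2.4056 bits
Redundancy: R = 2.5850 - 2.4056 = 0.1793 bits

This redundancy represents potential for compression: the source could be compressed by 0.1793 bits per symbol.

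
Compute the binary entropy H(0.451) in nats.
0.6883 nats

The binary entropy function is:
H(p) = -p log(p) - (1-p) log(1-p)

H(0.451) = -0.451 × log_e(0.451) - 0.549 × log_e(0.549)
H(0.451) = 0.6883 nats

Note: Binary entropy is maximized at p=0.5 (H=1 bit) and minimized at p=0 or p=1 (H=0).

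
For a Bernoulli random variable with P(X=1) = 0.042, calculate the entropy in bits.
0.2514 bits

The binary entropy function is:
H(p) = -p log(p) - (1-p) log(1-p)

H(0.042) = -0.042 × log_2(0.042) - 0.958 × log_2(0.958)
H(0.042) = 0.2514 bits

Note: Binary entropy is maximized at p=0.5 (H=1 bit) and minimized at p=0 or p=1 (H=0).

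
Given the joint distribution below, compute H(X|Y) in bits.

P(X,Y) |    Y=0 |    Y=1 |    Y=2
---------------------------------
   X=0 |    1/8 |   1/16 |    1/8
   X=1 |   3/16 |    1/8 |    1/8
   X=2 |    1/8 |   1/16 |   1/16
1.5316 bits

Using the chain rule: H(X|Y) = H(X,Y) - H(Y)

First, compute H(X,Y) = 3.0778 bits

Marginal P(Y) = (7/16, 1/4, 5/16)
H(Y) = 1.5462 bits

H(X|Y) = H(X,Y) - H(Y) = 3.0778 - 1.5462 = 1.5316 bits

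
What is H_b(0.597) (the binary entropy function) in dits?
0.2928 dits

The binary entropy function is:
H(p) = -p log(p) - (1-p) log(1-p)

H(0.597) = -0.597 × log_10(0.597) - 0.403 × log_10(0.403)
H(0.597) = 0.2928 dits

Note: Binary entropy is maximized at p=0.5 (H=1 bit) and minimized at p=0 or p=1 (H=0).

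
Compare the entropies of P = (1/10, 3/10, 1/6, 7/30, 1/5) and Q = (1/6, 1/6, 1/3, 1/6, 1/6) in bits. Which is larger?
Q

Computing entropies in bits:
H(P) = 2.2384
H(Q) = 2.2516

Distribution Q has higher entropy.

Intuition: The distribution closer to uniform (more spread out) has higher entropy.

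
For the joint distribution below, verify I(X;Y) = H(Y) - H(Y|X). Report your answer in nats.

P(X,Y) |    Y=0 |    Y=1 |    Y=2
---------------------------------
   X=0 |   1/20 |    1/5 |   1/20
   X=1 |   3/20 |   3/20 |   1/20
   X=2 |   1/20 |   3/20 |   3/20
I(X;Y) = 0.0765 nats

Mutual information has multiple equivalent forms:
- I(X;Y) = H(X) - H(X|Y)
- I(X;Y) = H(Y) - H(Y|X)
- I(X;Y) = H(X) + H(Y) - H(X,Y)

Computing all quantities:
H(X) = 1.0961, H(Y) = 1.0397, H(X,Y) = 2.0593
H(X|Y) = 1.0196, H(Y|X) = 0.9632

Verification:
H(X) - H(X|Y) = 1.0961 - 1.0196 = 0.0765
H(Y) - H(Y|X) = 1.0397 - 0.9632 = 0.0765
H(X) + H(Y) - H(X,Y) = 1.0961 + 1.0397 - 2.0593 = 0.0765

All forms give I(X;Y) = 0.0765 nats. ✓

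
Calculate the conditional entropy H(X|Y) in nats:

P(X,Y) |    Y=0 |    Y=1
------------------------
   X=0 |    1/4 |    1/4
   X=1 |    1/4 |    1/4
0.6931 nats

Using the chain rule: H(X|Y) = H(X,Y) - H(Y)

First, compute H(X,Y) = 1.3863 nats

Marginal P(Y) = (1/2, 1/2)
H(Y) = 0.6931 nats

H(X|Y) = H(X,Y) - H(Y) = 1.3863 - 0.6931 = 0.6931 nats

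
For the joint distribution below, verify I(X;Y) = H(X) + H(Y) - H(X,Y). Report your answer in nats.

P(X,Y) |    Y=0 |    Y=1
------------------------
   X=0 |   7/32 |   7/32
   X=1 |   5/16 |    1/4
I(X;Y) = 0.0015 nats

Mutual information has multiple equivalent forms:
- I(X;Y) = H(X) - H(X|Y)
- I(X;Y) = H(Y) - H(Y|X)
- I(X;Y) = H(X) + H(Y) - H(X,Y)

Computing all quantities:
H(X) = 0.6853, H(Y) = 0.6912, H(X,Y) = 1.3750
H(X|Y) = 0.6838, H(Y|X) = 0.6897

Verification:
H(X) - H(X|Y) = 0.6853 - 0.6838 = 0.0015
H(Y) - H(Y|X) = 0.6912 - 0.6897 = 0.0015
H(X) + H(Y) - H(X,Y) = 0.6853 + 0.6912 - 1.3750 = 0.0015

All forms give I(X;Y) = 0.0015 nats. ✓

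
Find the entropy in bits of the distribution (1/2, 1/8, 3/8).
1.4056 bits

Shannon entropy is H(X) = -Σ p(x) log p(x).

For P = (1/2, 1/8, 3/8):
H = -1/2 × log_2(1/2) -1/8 × log_2(1/8) -3/8 × log_2(3/8)
H = 1.4056 bits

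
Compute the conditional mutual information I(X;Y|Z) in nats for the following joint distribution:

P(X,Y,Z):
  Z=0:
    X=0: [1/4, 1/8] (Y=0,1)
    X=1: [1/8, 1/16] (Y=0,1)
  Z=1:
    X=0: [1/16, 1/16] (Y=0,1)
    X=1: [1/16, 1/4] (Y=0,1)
0.0187 nats

Conditional mutual information: I(X;Y|Z) = H(X|Z) + H(Y|Z) - H(X,Y|Z)

H(Z) = 0.6853
H(X,Z) = 1.3051 → H(X|Z) = 0.6198
H(Y,Z) = 1.3051 → H(Y|Z) = 0.6198
H(X,Y,Z) = 1.9062 → H(X,Y|Z) = 1.2208

I(X;Y|Z) = 0.6198 + 0.6198 - 1.2208 = 0.0187 nats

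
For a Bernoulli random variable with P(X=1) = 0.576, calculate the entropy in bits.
0.9833 bits

The binary entropy function is:
H(p) = -p log(p) - (1-p) log(1-p)

H(0.576) = -0.576 × log_2(0.576) - 0.424 × log_2(0.424)
H(0.576) = 0.9833 bits

Note: Binary entropy is maximized at p=0.5 (H=1 bit) and minimized at p=0 or p=1 (H=0).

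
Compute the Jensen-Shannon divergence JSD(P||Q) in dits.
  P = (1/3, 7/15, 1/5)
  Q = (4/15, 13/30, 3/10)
0.0031 dits

Jensen-Shannon divergence is:
JSD(P||Q) = 0.5 × D_KL(P||M) + 0.5 × D_KL(Q||M)
where M = 0.5 × (P + Q) is the mixture distribution.

M = 0.5 × (1/3, 7/15, 1/5) + 0.5 × (4/15, 13/30, 3/10) = (3/10, 9/20, 1/4)

D_KL(P||M) = 0.0032 dits
D_KL(Q||M) = 0.0030 dits

JSD(P||Q) = 0.5 × 0.0032 + 0.5 × 0.0030 = 0.0031 dits

Unlike KL divergence, JSD is symmetric and bounded: 0 ≤ JSD ≤ log(2).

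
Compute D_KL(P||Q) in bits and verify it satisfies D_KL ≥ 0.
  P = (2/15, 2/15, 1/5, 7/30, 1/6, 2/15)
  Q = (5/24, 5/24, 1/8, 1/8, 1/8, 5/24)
0.1574 bits

KL divergence satisfies the Gibbs inequality: D_KL(P||Q) ≥ 0 for all distributions P, Q.

D_KL(P||Q) = Σ p(x) log(p(x)/q(x))
Term by term:
  x=0: 2/15 × log_2[(2/15)/(5/24)] = -0.0858
  x=1: 2/15 × log_2[(2/15)/(5/24)] = -0.0858
  x=2: 1/5 × log_2[(1/5)/(1/8)] = 0.1356
  x=3: 7/30 × log_2[(7/30)/(1/8)] = 0.2101
  x=4: 1/6 × log_2[(1/6)/(1/8)] = 0.0692
  x=5: 2/15 × log_2[(2/15)/(5/24)] = -0.0858
D_KL(P||Q) = 0.1574 bits

D_KL(P||Q) = 0.1574 ≥ 0 ✓

This non-negativity is a fundamental property: relative entropy cannot be negative because it measures how different Q is from P.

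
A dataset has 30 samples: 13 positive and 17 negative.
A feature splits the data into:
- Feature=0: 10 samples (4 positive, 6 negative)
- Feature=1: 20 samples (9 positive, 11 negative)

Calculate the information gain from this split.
0.0016 bits

Information Gain = H(Y) - H(Y|Feature)

Before split:
P(positive) = 13/30 = 0.4333
H(Y) = 0.9871 bits

After split:
Feature=0: H = 0.9710 bits (weight = 10/30)
Feature=1: H = 0.9928 bits (weight = 20/30)
H(Y|Feature) = (10/30)×0.9710 + (20/30)×0.9928 = 0.9855 bits

Information Gain = 0.9871 - 0.9855 = 0.0016 bits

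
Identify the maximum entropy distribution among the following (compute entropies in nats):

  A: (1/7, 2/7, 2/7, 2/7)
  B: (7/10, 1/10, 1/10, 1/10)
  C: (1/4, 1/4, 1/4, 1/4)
C

For a discrete distribution over n outcomes, entropy is maximized by the uniform distribution.

Computing entropies:
H(A) = 1.3518 nats
H(B) = 0.9404 nats
H(C) = 1.3863 nats

The uniform distribution (where all probabilities equal 1/4) achieves the maximum entropy of log_e(4) = 1.3863 nats.

Distribution C has the highest entropy.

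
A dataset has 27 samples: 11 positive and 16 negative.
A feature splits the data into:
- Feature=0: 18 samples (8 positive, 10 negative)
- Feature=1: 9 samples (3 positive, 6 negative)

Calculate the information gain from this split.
0.0083 bits

Information Gain = H(Y) - H(Y|Feature)

Before split:
P(positive) = 11/27 = 0.4074
H(Y) = 0.9751 bits

After split:
Feature=0: H = 0.9911 bits (weight = 18/27)
Feature=1: H = 0.9183 bits (weight = 9/27)
H(Y|Feature) = (18/27)×0.9911 + (9/27)×0.9183 = 0.9668 bits

Information Gain = 0.9751 - 0.9668 = 0.0083 bits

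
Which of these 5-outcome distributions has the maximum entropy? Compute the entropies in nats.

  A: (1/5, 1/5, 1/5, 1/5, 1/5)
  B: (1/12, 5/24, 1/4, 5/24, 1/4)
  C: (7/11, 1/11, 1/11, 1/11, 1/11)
A

For a discrete distribution over n outcomes, entropy is maximized by the uniform distribution.

Computing entropies:
H(A) = 1.6094 nats
H(B) = 1.5538 nats
H(C) = 1.1596 nats

The uniform distribution (where all probabilities equal 1/5) achieves the maximum entropy of log_e(5) = 1.6094 nats.

Distribution A has the highest entropy.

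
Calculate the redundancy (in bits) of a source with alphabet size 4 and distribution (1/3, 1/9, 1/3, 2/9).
0.1089 bits

Redundancy measures how far a source is from maximum entropy:
R = H_max - H(X)

Maximum entropy for 4 symbols: H_max = log_2(4) = 2.0000 bits
Actual entropy: H(X) = 1.8911 bits
Redundancy: R = 2.0000 - 1.8911 = 0.1089 bits

This redundancy represents potential for compression: the source could be compressed by 0.1089 bits per symbol.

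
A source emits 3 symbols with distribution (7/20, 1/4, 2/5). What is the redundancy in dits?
0.0079 dits

Redundancy measures how far a source is from maximum entropy:
R = H_max - H(X)

Maximum entropy for 3 symbols: H_max = log_10(3) = 0.4771 dits
Actual entropy: H(X) = 0.4693 dits
Redundancy: R = 0.4771 - 0.4693 = 0.0079 dits

This redundancy represents potential for compression: the source could be compressed by 0.0079 dits per symbol.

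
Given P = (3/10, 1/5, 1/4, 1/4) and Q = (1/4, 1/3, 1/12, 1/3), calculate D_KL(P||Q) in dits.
0.0674 dits

KL divergence: D_KL(P||Q) = Σ p(x) log(p(x)/q(x))

Computing term by term:
  x=0: 3/10 × log_10[(3/10)/(1/4)] = 3/10 × 0.0792 = 0.0238
  x=1: 1/5 × log_10[(1/5)/(1/3)] = 1/5 × -0.2218 = -0.0444
  x=2: 1/4 × log_10[(1/4)/(1/12)] = 1/4 × 0.4771 = 0.1193
  x=3: 1/4 × log_10[(1/4)/(1/3)] = 1/4 × -0.1249 = -0.0312

D_KL(P||Q) = 0.0674 dits

Note: KL divergence is always non-negative and equals 0 iff P = Q.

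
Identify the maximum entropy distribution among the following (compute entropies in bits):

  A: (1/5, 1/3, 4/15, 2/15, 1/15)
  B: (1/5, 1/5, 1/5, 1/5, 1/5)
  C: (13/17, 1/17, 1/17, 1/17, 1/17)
B

For a discrete distribution over n outcomes, entropy is maximized by the uniform distribution.

Computing entropies:
H(A) = 2.1493 bits
H(B) = 2.3219 bits
H(C) = 1.2577 bits

The uniform distribution (where all probabilities equal 1/5) achieves the maximum entropy of log_2(5) = 2.3219 bits.

Distribution B has the highest entropy.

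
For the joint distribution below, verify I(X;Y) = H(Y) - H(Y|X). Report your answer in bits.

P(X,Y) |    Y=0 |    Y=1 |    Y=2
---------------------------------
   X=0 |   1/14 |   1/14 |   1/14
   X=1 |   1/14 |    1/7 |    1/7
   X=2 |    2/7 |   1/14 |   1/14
I(X;Y) = 0.1371 bits

Mutual information has multiple equivalent forms:
- I(X;Y) = H(X) - H(X|Y)
- I(X;Y) = H(Y) - H(Y|X)
- I(X;Y) = H(X) + H(Y) - H(X,Y)

Computing all quantities:
H(X) = 1.5306, H(Y) = 1.5567, H(X,Y) = 2.9502
H(X|Y) = 1.3936, H(Y|X) = 1.4196

Verification:
H(X) - H(X|Y) = 1.5306 - 1.3936 = 0.1371
H(Y) - H(Y|X) = 1.5567 - 1.4196 = 0.1371
H(X) + H(Y) - H(X,Y) = 1.5306 + 1.5567 - 2.9502 = 0.1371

All forms give I(X;Y) = 0.1371 bits. ✓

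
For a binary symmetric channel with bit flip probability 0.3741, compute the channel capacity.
0.0462 bits

For a binary symmetric channel (BSC) with error probability p:
Capacity C = 1 - H(p) bits per symbol

where H(p) = -p log₂(p) - (1-p) log₂(1-p) is the binary entropy function.

H(0.3741) = 0.9538 bits
C = 1 - 0.9538 = 0.0462 bits per symbol

This means we can reliably transmit up to 0.0462 bits of information per channel use.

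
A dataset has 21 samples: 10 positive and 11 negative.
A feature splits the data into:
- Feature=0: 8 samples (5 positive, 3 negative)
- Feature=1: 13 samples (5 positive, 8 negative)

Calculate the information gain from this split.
0.0397 bits

Information Gain = H(Y) - H(Y|Feature)

Before split:
P(positive) = 10/21 = 0.4762
H(Y) = 0.9984 bits

After split:
Feature=0: H = 0.9544 bits (weight = 8/21)
Feature=1: H = 0.9612 bits (weight = 13/21)
H(Y|Feature) = (8/21)×0.9544 + (13/21)×0.9612 = 0.9586 bits

Information Gain = 0.9984 - 0.9586 = 0.0397 bits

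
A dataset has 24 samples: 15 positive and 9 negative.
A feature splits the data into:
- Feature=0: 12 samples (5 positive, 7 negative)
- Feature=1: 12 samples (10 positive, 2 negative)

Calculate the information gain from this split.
0.1395 bits

Information Gain = H(Y) - H(Y|Feature)

Before split:
P(positive) = 15/24 = 0.6250
H(Y) = 0.9544 bits

After split:
Feature=0: H = 0.9799 bits (weight = 12/24)
Feature=1: H = 0.6500 bits (weight = 12/24)
H(Y|Feature) = (12/24)×0.9799 + (12/24)×0.6500 = 0.8149 bits

Information Gain = 0.9544 - 0.8149 = 0.1395 bits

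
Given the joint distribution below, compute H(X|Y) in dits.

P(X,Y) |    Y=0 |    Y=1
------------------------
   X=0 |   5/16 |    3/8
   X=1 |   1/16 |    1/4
0.2561 dits

Using the chain rule: H(X|Y) = H(X,Y) - H(Y)

First, compute H(X,Y) = 0.5434 dits

Marginal P(Y) = (3/8, 5/8)
H(Y) = 0.2873 dits

H(X|Y) = H(X,Y) - H(Y) = 0.5434 - 0.2873 = 0.2561 dits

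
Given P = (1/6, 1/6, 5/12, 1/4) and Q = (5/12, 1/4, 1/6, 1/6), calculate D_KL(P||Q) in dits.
0.1142 dits

KL divergence: D_KL(P||Q) = Σ p(x) log(p(x)/q(x))

Computing term by term:
  x=0: 1/6 × log_10[(1/6)/(5/12)] = 1/6 × -0.3979 = -0.0663
  x=1: 1/6 × log_10[(1/6)/(1/4)] = 1/6 × -0.1761 = -0.0293
  x=2: 5/12 × log_10[(5/12)/(1/6)] = 5/12 × 0.3979 = 0.1658
  x=3: 1/4 × log_10[(1/4)/(1/6)] = 1/4 × 0.1761 = 0.0440

D_KL(P||Q) = 0.1142 dits

Note: KL divergence is always non-negative and equals 0 iff P = Q.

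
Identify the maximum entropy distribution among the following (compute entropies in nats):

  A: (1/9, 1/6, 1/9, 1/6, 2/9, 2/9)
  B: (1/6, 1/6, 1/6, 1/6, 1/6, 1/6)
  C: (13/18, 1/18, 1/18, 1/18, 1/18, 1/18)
B

For a discrete distribution over n outcomes, entropy is maximized by the uniform distribution.

Computing entropies:
H(A) = 1.7540 nats
H(B) = 1.7918 nats
H(C) = 1.0379 nats

The uniform distribution (where all probabilities equal 1/6) achieves the maximum entropy of log_e(6) = 1.7918 nats.

Distribution B has the highest entropy.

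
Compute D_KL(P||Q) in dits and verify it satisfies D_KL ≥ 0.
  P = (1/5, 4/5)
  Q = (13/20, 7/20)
0.1848 dits

KL divergence satisfies the Gibbs inequality: D_KL(P||Q) ≥ 0 for all distributions P, Q.

D_KL(P||Q) = Σ p(x) log(p(x)/q(x))
Term by term:
  x=0: 1/5 × log_10[(1/5)/(13/20)] = -0.1024
  x=1: 4/5 × log_10[(4/5)/(7/20)] = 0.2872
D_KL(P||Q) = 0.1848 dits

D_KL(P||Q) = 0.1848 ≥ 0 ✓

This non-negativity is a fundamental property: relative entropy cannot be negative because it measures how different Q is from P.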